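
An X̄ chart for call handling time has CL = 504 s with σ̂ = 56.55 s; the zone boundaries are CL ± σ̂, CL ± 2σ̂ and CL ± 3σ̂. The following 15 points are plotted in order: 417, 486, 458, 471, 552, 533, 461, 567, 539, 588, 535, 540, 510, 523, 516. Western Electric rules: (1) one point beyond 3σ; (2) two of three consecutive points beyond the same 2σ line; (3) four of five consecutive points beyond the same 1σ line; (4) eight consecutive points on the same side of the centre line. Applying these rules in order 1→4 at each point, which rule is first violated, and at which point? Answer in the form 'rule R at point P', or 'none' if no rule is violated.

Zone of each point (C = within 1σ̂, B = 1σ̂–2σ̂, A = 2σ̂–3σ̂, * = beyond 3σ̂; sign = side of CL): 1:-B, 2:-C, 3:-C, 4:-C, 5:+C, 6:+C, 7:-C, 8:+B, 9:+C, 10:+B, 11:+C, 12:+C, 13:+C, 14:+C, 15:+C
Rule 4 (eight consecutive points on the same side of the centre line) is satisfied at point 15.

rule 4 at point 15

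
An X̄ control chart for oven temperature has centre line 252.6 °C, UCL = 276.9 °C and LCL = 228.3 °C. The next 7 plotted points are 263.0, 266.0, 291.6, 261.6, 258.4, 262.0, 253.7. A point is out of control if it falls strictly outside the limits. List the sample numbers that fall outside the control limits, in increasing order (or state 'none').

Compare each point to [228.3, 276.9]: sample 3 = 291.6 > UCL.

3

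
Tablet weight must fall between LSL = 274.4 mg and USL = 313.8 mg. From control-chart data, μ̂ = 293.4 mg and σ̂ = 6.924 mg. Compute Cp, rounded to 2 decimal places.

Cp = (USL − LSL) / (6σ̂) = (313.8 − 274.4) / (6 × 6.924) = 39.4000 / 41.5440 = 0.9484

0.95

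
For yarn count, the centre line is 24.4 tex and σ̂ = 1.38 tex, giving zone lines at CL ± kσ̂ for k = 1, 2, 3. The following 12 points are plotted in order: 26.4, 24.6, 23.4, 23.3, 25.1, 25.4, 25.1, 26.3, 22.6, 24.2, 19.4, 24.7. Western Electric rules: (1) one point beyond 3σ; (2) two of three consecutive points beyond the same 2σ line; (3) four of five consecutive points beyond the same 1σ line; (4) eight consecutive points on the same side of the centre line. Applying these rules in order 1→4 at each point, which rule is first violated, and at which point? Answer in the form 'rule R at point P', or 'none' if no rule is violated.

Zone of each point (C = within 1σ̂, B = 1σ̂–2σ̂, A = 2σ̂–3σ̂, * = beyond 3σ̂; sign = side of CL): 1:+B, 2:+C, 3:-C, 4:-C, 5:+C, 6:+C, 7:+C, 8:+B, 9:-B, 10:-C, 11:-*, 12:+C
Rule 1 (one point beyond the 3σ limits) is satisfied at point 11.

rule 1 at point 11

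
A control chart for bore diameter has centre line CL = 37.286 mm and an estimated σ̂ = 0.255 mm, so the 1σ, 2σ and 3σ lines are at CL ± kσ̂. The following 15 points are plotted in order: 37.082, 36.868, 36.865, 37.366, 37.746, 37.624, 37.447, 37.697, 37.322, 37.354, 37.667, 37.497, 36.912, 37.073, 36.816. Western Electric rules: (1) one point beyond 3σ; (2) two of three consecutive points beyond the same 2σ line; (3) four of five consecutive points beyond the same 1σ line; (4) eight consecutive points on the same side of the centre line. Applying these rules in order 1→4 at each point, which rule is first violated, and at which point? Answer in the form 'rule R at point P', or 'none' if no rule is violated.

rule 4 at point 11

Zone of each point (C = within 1σ̂, B = 1σ̂–2σ̂, A = 2σ̂–3σ̂, * = beyond 3σ̂; sign = side of CL): 1:-C, 2:-B, 3:-B, 4:+C, 5:+B, 6:+B, 7:+C, 8:+B, 9:+C, 10:+C, 11:+B, 12:+C, 13:-B, 14:-C, 15:-B
Rule 4 (eight consecutive points on the same side of the centre line) is satisfied at point 11.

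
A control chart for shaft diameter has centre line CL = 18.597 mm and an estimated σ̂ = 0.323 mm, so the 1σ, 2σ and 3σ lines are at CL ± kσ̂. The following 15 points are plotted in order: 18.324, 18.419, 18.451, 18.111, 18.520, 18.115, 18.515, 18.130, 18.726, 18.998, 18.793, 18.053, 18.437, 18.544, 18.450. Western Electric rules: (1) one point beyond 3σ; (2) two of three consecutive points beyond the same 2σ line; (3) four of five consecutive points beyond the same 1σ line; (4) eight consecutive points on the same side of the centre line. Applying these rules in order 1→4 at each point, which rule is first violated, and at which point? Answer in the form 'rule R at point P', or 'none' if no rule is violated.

rule 4 at point 8

Zone of each point (C = within 1σ̂, B = 1σ̂–2σ̂, A = 2σ̂–3σ̂, * = beyond 3σ̂; sign = side of CL): 1:-C, 2:-C, 3:-C, 4:-B, 5:-C, 6:-B, 7:-C, 8:-B, 9:+C, 10:+B, 11:+C, 12:-B, 13:-C, 14:-C, 15:-C
Rule 4 (eight consecutive points on the same side of the centre line) is satisfied at point 8.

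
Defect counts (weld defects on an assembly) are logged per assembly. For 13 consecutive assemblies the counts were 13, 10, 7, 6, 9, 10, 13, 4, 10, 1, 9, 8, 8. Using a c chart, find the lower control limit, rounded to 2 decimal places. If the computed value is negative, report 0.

0.00

c̄ = (13 + 10 + 7 + 6 + 9 + 10 + 13 + 4 + 10 + 1 + 9 + 8 + 8) / 13 = 108 / 13 = 8.3077
LCL = c̄ − 3√c̄ = 8.3077 − 3 × 2.8823 = -0.3392 → 0 (cannot be negative)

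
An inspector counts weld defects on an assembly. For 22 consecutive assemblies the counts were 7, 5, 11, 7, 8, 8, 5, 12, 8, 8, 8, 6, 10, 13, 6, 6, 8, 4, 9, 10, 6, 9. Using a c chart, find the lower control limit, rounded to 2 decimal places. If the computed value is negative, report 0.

c̄ = (7 + 5 + 11 + 7 + 8 + 8 + 5 + 12 + 8 + 8 + 8 + 6 + 10 + 13 + 6 + 6 + 8 + 4 + 9 + 10 + 6 + 9) / 22 = 174 / 22 = 7.9091
LCL = c̄ − 3√c̄ = 7.9091 − 3 × 2.8123 = -0.5278 → 0 (cannot be negative)

0.00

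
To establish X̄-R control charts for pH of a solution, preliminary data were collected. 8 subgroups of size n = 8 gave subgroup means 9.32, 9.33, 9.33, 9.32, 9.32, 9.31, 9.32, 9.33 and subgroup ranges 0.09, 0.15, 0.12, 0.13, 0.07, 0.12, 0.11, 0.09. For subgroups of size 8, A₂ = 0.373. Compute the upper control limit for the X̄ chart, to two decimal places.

9.36

X̄̄ = (9.32 + 9.33 + 9.33 + 9.32 + 9.32 + 9.31 + 9.32 + 9.33) / 8 = 74.5800 / 8 = 9.3225
R̄ = (0.09 + 0.15 + 0.12 + 0.13 + 0.07 + 0.12 + 0.11 + 0.09) / 8 = 0.8800 / 8 = 0.1100
UCL = X̄̄ + A₂·R̄ = 9.3225 + 0.373 × 0.1100 = 9.3635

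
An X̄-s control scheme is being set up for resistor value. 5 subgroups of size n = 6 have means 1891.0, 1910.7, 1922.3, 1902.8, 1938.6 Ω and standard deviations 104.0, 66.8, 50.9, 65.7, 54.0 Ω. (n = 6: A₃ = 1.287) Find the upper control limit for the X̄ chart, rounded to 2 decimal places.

X̄̄ = (1891.0 + 1910.7 + 1922.3 + 1902.8 + 1938.6) / 5 = 1913.0800
s̄ = (104.0 + 66.8 + 50.9 + 65.7 + 54.0) / 5 = 68.2800
UCL = X̄̄ + A₃·s̄ = 1913.0800 + 1.287 × 68.2800 = 2000.9564

2000.96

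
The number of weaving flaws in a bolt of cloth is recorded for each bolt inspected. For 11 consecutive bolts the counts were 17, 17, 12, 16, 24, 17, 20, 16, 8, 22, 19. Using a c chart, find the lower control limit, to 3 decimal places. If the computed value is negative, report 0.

c̄ = (17 + 17 + 12 + 16 + 24 + 17 + 20 + 16 + 8 + 22 + 19) / 11 = 188 / 11 = 17.0909
LCL = c̄ − 3√c̄ = 17.0909 − 3 × 4.1341 = 4.6886

4.689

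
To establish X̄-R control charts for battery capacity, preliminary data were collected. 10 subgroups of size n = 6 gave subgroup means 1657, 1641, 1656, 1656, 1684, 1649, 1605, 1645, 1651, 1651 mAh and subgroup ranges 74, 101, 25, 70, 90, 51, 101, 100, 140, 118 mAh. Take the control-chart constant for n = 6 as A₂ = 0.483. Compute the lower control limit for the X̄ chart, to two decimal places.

X̄̄ = (1657 + 1641 + 1656 + 1656 + 1684 + 1649 + 1605 + 1645 + 1651 + 1651) / 10 = 16495.0000 / 10 = 1649.5000
R̄ = (74 + 101 + 25 + 70 + 90 + 51 + 101 + 100 + 140 + 118) / 10 = 870.0000 / 10 = 87.0000
LCL = X̄̄ − A₂·R̄ = 1649.5000 − 0.483 × 87.0000 = 1607.4790

1607.48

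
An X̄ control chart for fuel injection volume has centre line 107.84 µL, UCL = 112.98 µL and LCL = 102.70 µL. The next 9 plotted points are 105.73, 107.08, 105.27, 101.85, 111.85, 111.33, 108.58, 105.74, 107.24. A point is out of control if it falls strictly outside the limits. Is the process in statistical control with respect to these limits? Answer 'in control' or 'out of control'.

Compare each point to [102.70, 112.98]: sample 4 = 101.85 < LCL.

out of control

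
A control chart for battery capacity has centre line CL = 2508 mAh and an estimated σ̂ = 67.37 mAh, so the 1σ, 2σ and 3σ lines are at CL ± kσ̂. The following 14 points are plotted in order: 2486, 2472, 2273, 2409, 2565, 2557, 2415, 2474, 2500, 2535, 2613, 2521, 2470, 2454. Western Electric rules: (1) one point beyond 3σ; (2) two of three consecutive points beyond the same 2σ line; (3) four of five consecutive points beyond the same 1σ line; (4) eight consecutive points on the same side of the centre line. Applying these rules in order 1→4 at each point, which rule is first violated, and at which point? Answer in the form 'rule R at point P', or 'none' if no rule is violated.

Zone of each point (C = within 1σ̂, B = 1σ̂–2σ̂, A = 2σ̂–3σ̂, * = beyond 3σ̂; sign = side of CL): 1:-C, 2:-C, 3:-*, 4:-B, 5:+C, 6:+C, 7:-B, 8:-C, 9:-C, 10:+C, 11:+B, 12:+C, 13:-C, 14:-C
Rule 1 (one point beyond the 3σ limits) is satisfied at point 3.

rule 1 at point 3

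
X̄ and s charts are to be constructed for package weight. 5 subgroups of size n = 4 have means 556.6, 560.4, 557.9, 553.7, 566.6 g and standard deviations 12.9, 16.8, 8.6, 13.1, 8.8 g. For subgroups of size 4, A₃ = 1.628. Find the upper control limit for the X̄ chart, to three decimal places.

578.641

X̄̄ = (556.6 + 560.4 + 557.9 + 553.7 + 566.6) / 5 = 559.0400
s̄ = (12.9 + 16.8 + 8.6 + 13.1 + 8.8) / 5 = 12.0400
UCL = X̄̄ + A₃·s̄ = 559.0400 + 1.628 × 12.0400 = 578.6411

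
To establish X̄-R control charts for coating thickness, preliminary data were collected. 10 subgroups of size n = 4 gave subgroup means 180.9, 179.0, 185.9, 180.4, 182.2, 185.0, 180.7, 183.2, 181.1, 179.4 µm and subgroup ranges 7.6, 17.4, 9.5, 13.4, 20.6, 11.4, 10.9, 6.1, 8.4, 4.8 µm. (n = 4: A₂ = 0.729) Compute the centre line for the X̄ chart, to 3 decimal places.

X̄̄ = (180.9 + 179.0 + 185.9 + 180.4 + 182.2 + 185.0 + 180.7 + 183.2 + 181.1 + 179.4) / 10 = 1817.8000 / 10 = 181.7800
CL = X̄̄ = 181.7800

181.780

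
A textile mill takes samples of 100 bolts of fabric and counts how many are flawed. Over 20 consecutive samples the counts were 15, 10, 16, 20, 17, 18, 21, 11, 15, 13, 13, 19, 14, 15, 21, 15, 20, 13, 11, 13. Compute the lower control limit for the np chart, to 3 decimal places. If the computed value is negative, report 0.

4.643

p̄ = Σdᵢ / (k·n) = 310 / (20 × 100) = 0.15500
LCL = np̄ − 3·√(np̄(1−p̄)) = 15.5000 − 3 × 3.6190 = 4.6429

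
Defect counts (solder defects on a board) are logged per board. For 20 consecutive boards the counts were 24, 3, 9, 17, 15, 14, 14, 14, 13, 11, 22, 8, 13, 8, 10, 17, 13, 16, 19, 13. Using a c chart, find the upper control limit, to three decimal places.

24.734

c̄ = (24 + 3 + 9 + 17 + 15 + 14 + 14 + 14 + 13 + 11 + 22 + 8 + 13 + 8 + 10 + 17 + 13 + 16 + 19 + 13) / 20 = 273 / 20 = 13.6500
UCL = c̄ + 3√c̄ = 13.6500 + 3 × √13.6500 = 13.6500 + 3 × 3.6946 = 24.7338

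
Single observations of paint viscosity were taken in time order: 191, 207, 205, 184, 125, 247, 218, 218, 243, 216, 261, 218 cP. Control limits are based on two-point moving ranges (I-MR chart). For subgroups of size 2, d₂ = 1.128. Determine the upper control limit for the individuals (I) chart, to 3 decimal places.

X̄ = (191 + 207 + 205 + 184 + 125 + 247 + 218 + 218 + 243 + 216 + 261 + 218) / 12 = 211.0833
Moving ranges: 16, 2, 21, 59, 122, 29, 0, 25, 27, 45, 43; M̄R̄ = 389.0000 / 11 = 35.3636
UCL = X̄ + 3·M̄R̄/d₂ = 211.0833 + 3 × 35.3636 / 1.128 = 305.1356

305.136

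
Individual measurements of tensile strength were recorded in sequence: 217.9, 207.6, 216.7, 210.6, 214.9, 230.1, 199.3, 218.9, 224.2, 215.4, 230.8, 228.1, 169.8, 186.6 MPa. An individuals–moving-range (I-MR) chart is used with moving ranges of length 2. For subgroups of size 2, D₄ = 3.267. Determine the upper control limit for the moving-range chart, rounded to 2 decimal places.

Moving ranges: 10.3, 9.1, 6.1, 4.3, 15.2, 30.8, 19.6, 5.3, 8.8, 15.4, 2.7, 58.3, 16.8; M̄R̄ = 202.7000 / 13 = 15.5923
UCL_MR = D₄·M̄R̄ = 3.267 × 15.5923 = 50.9401

50.94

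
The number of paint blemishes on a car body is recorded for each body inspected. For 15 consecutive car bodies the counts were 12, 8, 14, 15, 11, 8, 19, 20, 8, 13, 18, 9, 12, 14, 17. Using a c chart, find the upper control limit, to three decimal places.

24.100

c̄ = (12 + 8 + 14 + 15 + 11 + 8 + 19 + 20 + 8 + 13 + 18 + 9 + 12 + 14 + 17) / 15 = 198 / 15 = 13.2000
UCL = c̄ + 3√c̄ = 13.2000 + 3 × √13.2000 = 13.2000 + 3 × 3.6332 = 24.0995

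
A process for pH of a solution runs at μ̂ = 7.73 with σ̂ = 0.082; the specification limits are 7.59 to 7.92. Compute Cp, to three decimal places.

0.671

Cp = (USL − LSL) / (6σ̂) = (7.92 − 7.59) / (6 × 0.082) = 0.3300 / 0.4920 = 0.6707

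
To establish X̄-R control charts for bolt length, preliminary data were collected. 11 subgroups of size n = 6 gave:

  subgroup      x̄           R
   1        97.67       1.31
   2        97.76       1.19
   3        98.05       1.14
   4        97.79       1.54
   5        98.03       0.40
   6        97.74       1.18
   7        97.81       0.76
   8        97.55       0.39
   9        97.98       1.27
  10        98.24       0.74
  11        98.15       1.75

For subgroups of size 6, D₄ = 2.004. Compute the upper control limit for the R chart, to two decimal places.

2.13

R̄ = (1.31 + 1.19 + 1.14 + 1.54 + 0.40 + 1.18 + 0.76 + 0.39 + 1.27 + 0.74 + 1.75) / 11 = 11.6700 / 11 = 1.0609
UCL_R = D₄·R̄ = 2.004 × 1.0609 = 2.1261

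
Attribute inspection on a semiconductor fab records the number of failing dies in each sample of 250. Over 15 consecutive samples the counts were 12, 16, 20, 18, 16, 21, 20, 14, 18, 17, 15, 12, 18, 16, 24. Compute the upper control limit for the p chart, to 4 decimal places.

p̄ = Σdᵢ / (k·n) = 257 / (15 × 250) = 0.06853
UCL = p̄ + 3·√(p̄(1−p̄)/n) = 0.06853 + 3 × √(0.06853×0.93147/250) = 0.06853 + 3 × 0.01598 = 0.11647

0.1165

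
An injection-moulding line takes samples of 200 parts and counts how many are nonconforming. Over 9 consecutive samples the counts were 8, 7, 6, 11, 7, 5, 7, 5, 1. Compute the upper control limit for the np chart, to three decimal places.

13.763

p̄ = Σdᵢ / (k·n) = 57 / (9 × 200) = 0.03167
UCL = np̄ + 3·√(np̄(1−p̄)) = 6.3333 + 3 × √(6.3333×0.96833) = 6.3333 + 3 × 2.4764 = 13.7627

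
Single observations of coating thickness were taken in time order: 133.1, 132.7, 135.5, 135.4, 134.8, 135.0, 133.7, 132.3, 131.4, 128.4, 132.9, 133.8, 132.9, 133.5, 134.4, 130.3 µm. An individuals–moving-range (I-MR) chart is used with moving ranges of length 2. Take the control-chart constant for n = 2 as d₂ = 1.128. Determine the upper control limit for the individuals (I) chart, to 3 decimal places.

137.138

X̄ = (133.1 + 132.7 + 135.5 + 135.4 + 134.8 + 135.0 + 133.7 + 132.3 + 131.4 + 128.4 + 132.9 + 133.8 + 132.9 + 133.5 + 134.4 + 130.3) / 16 = 133.1312
Moving ranges: 0.4, 2.8, 0.1, 0.6, 0.2, 1.3, 1.4, 0.9, 3.0, 4.5, 0.9, 0.9, 0.6, 0.9, 4.1; M̄R̄ = 22.6000 / 15 = 1.5067
UCL = X̄ + 3·M̄R̄/d₂ = 133.1312 + 3 × 1.5067 / 1.128 = 137.1383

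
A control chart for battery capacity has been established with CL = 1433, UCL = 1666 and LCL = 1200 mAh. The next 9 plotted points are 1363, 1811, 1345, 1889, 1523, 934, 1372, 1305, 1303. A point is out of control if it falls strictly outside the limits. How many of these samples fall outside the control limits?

3

Compare each point to [1200, 1666]: sample 2 = 1811 > UCL; sample 4 = 1889 > UCL; sample 6 = 934 < LCL.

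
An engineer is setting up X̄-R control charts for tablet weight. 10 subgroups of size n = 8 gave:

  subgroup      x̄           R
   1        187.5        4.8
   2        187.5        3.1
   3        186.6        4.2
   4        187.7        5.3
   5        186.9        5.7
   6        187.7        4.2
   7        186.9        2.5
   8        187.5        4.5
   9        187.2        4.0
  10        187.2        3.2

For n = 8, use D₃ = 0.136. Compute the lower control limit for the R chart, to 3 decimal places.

0.564

R̄ = (4.8 + 3.1 + 4.2 + 5.3 + 5.7 + 4.2 + 2.5 + 4.5 + 4.0 + 3.2) / 10 = 41.5000 / 10 = 4.1500
LCL_R = D₃·R̄ = 0.136 × 4.1500 = 0.5644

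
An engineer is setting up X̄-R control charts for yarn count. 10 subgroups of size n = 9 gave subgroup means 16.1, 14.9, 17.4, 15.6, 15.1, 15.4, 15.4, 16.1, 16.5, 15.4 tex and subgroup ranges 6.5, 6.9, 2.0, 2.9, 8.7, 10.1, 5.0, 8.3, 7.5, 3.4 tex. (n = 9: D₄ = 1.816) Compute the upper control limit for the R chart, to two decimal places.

11.13

R̄ = (6.5 + 6.9 + 2.0 + 2.9 + 8.7 + 10.1 + 5.0 + 8.3 + 7.5 + 3.4) / 10 = 61.3000 / 10 = 6.1300
UCL_R = D₄·R̄ = 1.816 × 6.1300 = 11.1321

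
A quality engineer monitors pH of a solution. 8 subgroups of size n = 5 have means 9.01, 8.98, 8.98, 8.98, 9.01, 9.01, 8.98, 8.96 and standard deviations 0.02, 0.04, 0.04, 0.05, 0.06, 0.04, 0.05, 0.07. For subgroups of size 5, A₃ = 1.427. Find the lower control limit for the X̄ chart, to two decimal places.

8.92

X̄̄ = (9.01 + 8.98 + 8.98 + 8.98 + 9.01 + 9.01 + 8.98 + 8.96) / 8 = 8.9887
s̄ = (0.02 + 0.04 + 0.04 + 0.05 + 0.06 + 0.04 + 0.05 + 0.07) / 8 = 0.0462
LCL = X̄̄ − A₃·s̄ = 8.9887 − 1.427 × 0.0462 = 8.9228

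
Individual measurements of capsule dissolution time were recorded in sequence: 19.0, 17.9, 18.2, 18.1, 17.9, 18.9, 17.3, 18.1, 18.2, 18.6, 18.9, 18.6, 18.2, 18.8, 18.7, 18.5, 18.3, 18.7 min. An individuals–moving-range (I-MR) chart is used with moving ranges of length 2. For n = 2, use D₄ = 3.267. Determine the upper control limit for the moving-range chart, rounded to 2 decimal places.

Moving ranges: 1.1, 0.3, 0.1, 0.2, 1.0, 1.6, 0.8, 0.1, 0.4, 0.3, 0.3, 0.4, 0.6, 0.1, 0.2, 0.2, 0.4; M̄R̄ = 8.1000 / 17 = 0.4765
UCL_MR = D₄·M̄R̄ = 3.267 × 0.4765 = 1.5566

1.56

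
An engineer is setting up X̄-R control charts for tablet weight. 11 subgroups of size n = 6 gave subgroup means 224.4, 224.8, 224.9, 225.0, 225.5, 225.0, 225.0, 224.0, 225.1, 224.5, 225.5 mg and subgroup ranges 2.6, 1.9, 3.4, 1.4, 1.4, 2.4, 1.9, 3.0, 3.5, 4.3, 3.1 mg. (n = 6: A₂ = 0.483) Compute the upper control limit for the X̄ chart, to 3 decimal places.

X̄̄ = (224.4 + 224.8 + 224.9 + 225.0 + 225.5 + 225.0 + 225.0 + 224.0 + 225.1 + 224.5 + 225.5) / 11 = 2473.7000 / 11 = 224.8818
R̄ = (2.6 + 1.9 + 3.4 + 1.4 + 1.4 + 2.4 + 1.9 + 3.0 + 3.5 + 4.3 + 3.1) / 11 = 28.9000 / 11 = 2.6273
UCL = X̄̄ + A₂·R̄ = 224.8818 + 0.483 × 2.6273 = 226.1508

226.151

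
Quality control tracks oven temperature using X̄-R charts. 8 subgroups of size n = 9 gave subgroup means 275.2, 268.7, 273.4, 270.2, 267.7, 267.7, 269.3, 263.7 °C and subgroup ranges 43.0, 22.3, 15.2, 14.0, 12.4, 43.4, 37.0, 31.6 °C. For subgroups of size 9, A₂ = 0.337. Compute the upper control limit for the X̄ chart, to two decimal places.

278.71

X̄̄ = (275.2 + 268.7 + 273.4 + 270.2 + 267.7 + 267.7 + 269.3 + 263.7) / 8 = 2155.9000 / 8 = 269.4875
R̄ = (43.0 + 22.3 + 15.2 + 14.0 + 12.4 + 43.4 + 37.0 + 31.6) / 8 = 218.9000 / 8 = 27.3625
UCL = X̄̄ + A₂·R̄ = 269.4875 + 0.337 × 27.3625 = 278.7087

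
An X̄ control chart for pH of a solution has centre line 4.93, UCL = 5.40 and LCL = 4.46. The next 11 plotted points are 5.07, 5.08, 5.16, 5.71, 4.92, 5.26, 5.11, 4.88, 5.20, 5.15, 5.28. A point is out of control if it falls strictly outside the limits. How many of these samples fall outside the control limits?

1

Compare each point to [4.46, 5.40]: sample 4 = 5.71 > UCL.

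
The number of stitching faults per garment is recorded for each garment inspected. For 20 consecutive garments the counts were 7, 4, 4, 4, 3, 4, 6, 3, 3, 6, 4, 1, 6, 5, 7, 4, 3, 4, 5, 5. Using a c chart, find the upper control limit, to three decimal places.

10.693

c̄ = (7 + 4 + 4 + 4 + 3 + 4 + 6 + 3 + 3 + 6 + 4 + 1 + 6 + 5 + 7 + 4 + 3 + 4 + 5 + 5) / 20 = 88 / 20 = 4.4000
UCL = c̄ + 3√c̄ = 4.4000 + 3 × √4.4000 = 4.4000 + 3 × 2.0976 = 10.6929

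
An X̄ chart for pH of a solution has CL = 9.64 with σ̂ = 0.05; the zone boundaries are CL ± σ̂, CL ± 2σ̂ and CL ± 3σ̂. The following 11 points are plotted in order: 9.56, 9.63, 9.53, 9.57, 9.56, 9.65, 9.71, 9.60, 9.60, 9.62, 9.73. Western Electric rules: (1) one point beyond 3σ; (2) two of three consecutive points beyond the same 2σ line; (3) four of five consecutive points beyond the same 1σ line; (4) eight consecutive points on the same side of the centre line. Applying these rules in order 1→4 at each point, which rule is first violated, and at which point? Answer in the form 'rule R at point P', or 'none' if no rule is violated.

rule 3 at point 5

Zone of each point (C = within 1σ̂, B = 1σ̂–2σ̂, A = 2σ̂–3σ̂, * = beyond 3σ̂; sign = side of CL): 1:-B, 2:-C, 3:-A, 4:-B, 5:-B, 6:+C, 7:+B, 8:-C, 9:-C, 10:-C, 11:+B
Rule 3 (four of five consecutive points beyond the same 1σ limit) is satisfied at point 5.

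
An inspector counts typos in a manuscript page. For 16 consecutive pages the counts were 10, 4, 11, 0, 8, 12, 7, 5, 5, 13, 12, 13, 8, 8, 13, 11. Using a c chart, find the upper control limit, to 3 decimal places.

17.624

c̄ = (10 + 4 + 11 + 0 + 8 + 12 + 7 + 5 + 5 + 13 + 12 + 13 + 8 + 8 + 13 + 11) / 16 = 140 / 16 = 8.7500
UCL = c̄ + 3√c̄ = 8.7500 + 3 × √8.7500 = 8.7500 + 3 × 2.9580 = 17.6241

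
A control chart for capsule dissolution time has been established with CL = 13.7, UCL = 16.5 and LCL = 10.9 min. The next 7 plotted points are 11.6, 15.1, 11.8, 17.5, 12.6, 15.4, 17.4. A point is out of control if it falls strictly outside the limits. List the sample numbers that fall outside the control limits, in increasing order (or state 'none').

Compare each point to [10.9, 16.5]: sample 4 = 17.5 > UCL; sample 7 = 17.4 > UCL.

4, 7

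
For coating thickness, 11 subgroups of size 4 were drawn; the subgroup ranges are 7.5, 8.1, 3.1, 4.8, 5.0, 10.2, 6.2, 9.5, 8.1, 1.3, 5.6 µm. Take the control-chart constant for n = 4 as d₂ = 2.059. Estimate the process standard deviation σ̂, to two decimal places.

R̄ = (7.5 + 8.1 + 3.1 + 4.8 + 5.0 + 10.2 + 6.2 + 9.5 + 8.1 + 1.3 + 5.6) / 11 = 6.3091
σ̂ = R̄ / d₂ = 6.3091 / 2.059 = 3.0642

3.06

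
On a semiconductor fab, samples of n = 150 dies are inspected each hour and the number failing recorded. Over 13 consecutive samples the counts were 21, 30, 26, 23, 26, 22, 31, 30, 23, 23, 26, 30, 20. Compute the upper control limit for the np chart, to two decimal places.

p̄ = Σdᵢ / (k·n) = 331 / (13 × 150) = 0.16974
UCL = np̄ + 3·√(np̄(1−p̄)) = 25.4615 + 3 × √(25.4615×0.83026) = 25.4615 + 3 × 4.5978 = 39.2549

39.25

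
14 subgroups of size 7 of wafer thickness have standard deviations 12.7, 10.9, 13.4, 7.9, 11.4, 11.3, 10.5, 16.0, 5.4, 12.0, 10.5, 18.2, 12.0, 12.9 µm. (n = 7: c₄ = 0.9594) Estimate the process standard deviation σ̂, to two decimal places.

12.29

s̄ = (12.7 + 10.9 + 13.4 + 7.9 + 11.4 + 11.3 + 10.5 + 16.0 + 5.4 + 12.0 + 10.5 + 18.2 + 12.0 + 12.9) / 14 = 11.7929
σ̂ = s̄ / c₄ = 11.7929 / 0.9594 = 12.2919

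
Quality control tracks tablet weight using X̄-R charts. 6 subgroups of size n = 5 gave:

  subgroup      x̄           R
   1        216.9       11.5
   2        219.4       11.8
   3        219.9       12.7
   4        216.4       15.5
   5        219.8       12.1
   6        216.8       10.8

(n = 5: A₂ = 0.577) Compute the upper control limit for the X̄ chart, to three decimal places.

225.355

X̄̄ = (216.9 + 219.4 + 219.9 + 216.4 + 219.8 + 216.8) / 6 = 1309.2000 / 6 = 218.2000
R̄ = (11.5 + 11.8 + 12.7 + 15.5 + 12.1 + 10.8) / 6 = 74.4000 / 6 = 12.4000
UCL = X̄̄ + A₂·R̄ = 218.2000 + 0.577 × 12.4000 = 225.3548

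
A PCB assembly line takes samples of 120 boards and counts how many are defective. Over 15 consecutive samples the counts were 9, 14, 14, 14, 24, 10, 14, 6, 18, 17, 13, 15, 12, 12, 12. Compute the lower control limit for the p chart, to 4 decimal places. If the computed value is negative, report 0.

p̄ = Σdᵢ / (k·n) = 204 / (15 × 120) = 0.11333
LCL = p̄ − 3·√(p̄(1−p̄)/n) = 0.11333 − 3 × 0.02894 = 0.02652

0.0265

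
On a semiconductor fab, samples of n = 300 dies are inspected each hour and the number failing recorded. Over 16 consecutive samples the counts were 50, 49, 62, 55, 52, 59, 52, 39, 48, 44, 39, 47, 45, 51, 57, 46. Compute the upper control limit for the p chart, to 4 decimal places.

p̄ = Σdᵢ / (k·n) = 795 / (16 × 300) = 0.16562
UCL = p̄ + 3·√(p̄(1−p̄)/n) = 0.16562 + 3 × √(0.16562×0.83437/300) = 0.16562 + 3 × 0.02146 = 0.23001

0.2300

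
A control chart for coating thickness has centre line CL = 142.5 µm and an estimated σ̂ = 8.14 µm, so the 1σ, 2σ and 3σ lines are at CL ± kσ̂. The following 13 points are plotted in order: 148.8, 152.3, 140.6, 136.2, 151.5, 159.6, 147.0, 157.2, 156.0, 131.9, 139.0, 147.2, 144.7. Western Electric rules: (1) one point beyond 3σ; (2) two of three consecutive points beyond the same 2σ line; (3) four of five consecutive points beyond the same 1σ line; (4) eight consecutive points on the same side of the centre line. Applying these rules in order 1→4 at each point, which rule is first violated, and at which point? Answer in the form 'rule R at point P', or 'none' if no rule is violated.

Zone of each point (C = within 1σ̂, B = 1σ̂–2σ̂, A = 2σ̂–3σ̂, * = beyond 3σ̂; sign = side of CL): 1:+C, 2:+B, 3:-C, 4:-C, 5:+B, 6:+A, 7:+C, 8:+B, 9:+B, 10:-B, 11:-C, 12:+C, 13:+C
Rule 3 (four of five consecutive points beyond the same 1σ limit) is satisfied at point 9.

rule 3 at point 9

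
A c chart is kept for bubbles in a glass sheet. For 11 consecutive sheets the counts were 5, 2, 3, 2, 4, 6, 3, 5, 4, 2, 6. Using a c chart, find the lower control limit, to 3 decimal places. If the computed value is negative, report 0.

c̄ = (5 + 2 + 3 + 2 + 4 + 6 + 3 + 5 + 4 + 2 + 6) / 11 = 42 / 11 = 3.8182
LCL = c̄ − 3√c̄ = 3.8182 − 3 × 1.9540 = -2.0439 → 0 (cannot be negative)

0.000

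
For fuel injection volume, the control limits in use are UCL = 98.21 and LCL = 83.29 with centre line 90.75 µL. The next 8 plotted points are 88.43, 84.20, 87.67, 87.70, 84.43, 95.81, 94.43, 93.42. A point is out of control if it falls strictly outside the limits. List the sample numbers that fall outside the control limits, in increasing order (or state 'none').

none

All 8 points lie within [83.29, 98.21].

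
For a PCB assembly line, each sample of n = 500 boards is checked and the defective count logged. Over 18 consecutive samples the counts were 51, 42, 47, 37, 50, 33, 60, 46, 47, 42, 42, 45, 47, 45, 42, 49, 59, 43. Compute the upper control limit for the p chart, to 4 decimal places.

p̄ = Σdᵢ / (k·n) = 827 / (18 × 500) = 0.09189
UCL = p̄ + 3·√(p̄(1−p̄)/n) = 0.09189 + 3 × √(0.09189×0.90811/500) = 0.09189 + 3 × 0.01292 = 0.13064

0.1306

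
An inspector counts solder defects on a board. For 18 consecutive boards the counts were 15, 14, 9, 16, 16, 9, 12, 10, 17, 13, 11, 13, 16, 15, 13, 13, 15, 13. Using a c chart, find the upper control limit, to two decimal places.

c̄ = (15 + 14 + 9 + 16 + 16 + 9 + 12 + 10 + 17 + 13 + 11 + 13 + 16 + 15 + 13 + 13 + 15 + 13) / 18 = 240 / 18 = 13.3333
UCL = c̄ + 3√c̄ = 13.3333 + 3 × √13.3333 = 13.3333 + 3 × 3.6515 = 24.2878

24.29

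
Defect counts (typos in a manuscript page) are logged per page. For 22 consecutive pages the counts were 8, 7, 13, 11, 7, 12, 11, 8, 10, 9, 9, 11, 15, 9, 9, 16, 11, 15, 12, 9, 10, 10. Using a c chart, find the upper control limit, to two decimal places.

20.29

c̄ = (8 + 7 + 13 + 11 + 7 + 12 + 11 + 8 + 10 + 9 + 9 + 11 + 15 + 9 + 9 + 16 + 11 + 15 + 12 + 9 + 10 + 10) / 22 = 232 / 22 = 10.5455
UCL = c̄ + 3√c̄ = 10.5455 + 3 × √10.5455 = 10.5455 + 3 × 3.2474 = 20.2876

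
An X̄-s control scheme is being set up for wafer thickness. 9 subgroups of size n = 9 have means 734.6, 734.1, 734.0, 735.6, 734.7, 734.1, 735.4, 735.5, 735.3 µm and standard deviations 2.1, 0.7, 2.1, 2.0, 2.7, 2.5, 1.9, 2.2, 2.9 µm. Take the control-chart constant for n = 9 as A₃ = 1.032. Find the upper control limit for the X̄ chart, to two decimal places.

X̄̄ = (734.6 + 734.1 + 734.0 + 735.6 + 734.7 + 734.1 + 735.4 + 735.5 + 735.3) / 9 = 734.8111
s̄ = (2.1 + 0.7 + 2.1 + 2.0 + 2.7 + 2.5 + 1.9 + 2.2 + 2.9) / 9 = 2.1222
UCL = X̄̄ + A₃·s̄ = 734.8111 + 1.032 × 2.1222 = 737.0012

737.00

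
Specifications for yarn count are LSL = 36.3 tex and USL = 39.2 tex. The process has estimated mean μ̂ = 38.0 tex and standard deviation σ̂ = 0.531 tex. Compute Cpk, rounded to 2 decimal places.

0.75

Cpu = (USL − μ̂) / (3σ̂) = (39.2 − 38.0) / (3 × 0.531) = 0.7533; Cpl = (μ̂ − LSL) / (3σ̂) = (38.0 − 36.3) / (3 × 0.531) = 1.0672; Cpk = min(Cpu, Cpl) = 0.7533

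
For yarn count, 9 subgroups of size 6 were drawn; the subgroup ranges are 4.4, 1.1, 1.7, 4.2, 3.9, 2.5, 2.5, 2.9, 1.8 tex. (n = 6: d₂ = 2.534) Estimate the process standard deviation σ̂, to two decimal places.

R̄ = (4.4 + 1.1 + 1.7 + 4.2 + 3.9 + 2.5 + 2.5 + 2.9 + 1.8) / 9 = 2.7778
σ̂ = R̄ / d₂ = 2.7778 / 2.534 = 1.0962

1.10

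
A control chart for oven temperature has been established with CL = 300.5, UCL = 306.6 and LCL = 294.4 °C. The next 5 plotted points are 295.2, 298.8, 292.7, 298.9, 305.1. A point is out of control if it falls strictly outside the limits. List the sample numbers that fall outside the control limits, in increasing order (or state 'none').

Compare each point to [294.4, 306.6]: sample 3 = 292.7 < LCL.

3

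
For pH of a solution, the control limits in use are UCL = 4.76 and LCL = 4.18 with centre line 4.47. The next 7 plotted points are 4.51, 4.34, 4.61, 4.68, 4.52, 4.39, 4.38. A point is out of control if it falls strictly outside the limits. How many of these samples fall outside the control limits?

0

All 7 points lie within [4.18, 4.76].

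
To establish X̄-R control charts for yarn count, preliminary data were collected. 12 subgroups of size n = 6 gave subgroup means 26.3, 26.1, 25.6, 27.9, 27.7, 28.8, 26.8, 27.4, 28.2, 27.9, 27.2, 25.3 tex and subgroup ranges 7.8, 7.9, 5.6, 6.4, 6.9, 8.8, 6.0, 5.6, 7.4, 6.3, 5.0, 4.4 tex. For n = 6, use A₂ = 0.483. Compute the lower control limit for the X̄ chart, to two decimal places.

23.96

X̄̄ = (26.3 + 26.1 + 25.6 + 27.9 + 27.7 + 28.8 + 26.8 + 27.4 + 28.2 + 27.9 + 27.2 + 25.3) / 12 = 325.2000 / 12 = 27.1000
R̄ = (7.8 + 7.9 + 5.6 + 6.4 + 6.9 + 8.8 + 6.0 + 5.6 + 7.4 + 6.3 + 5.0 + 4.4) / 12 = 78.1000 / 12 = 6.5083
LCL = X̄̄ − A₂·R̄ = 27.1000 − 0.483 × 6.5083 = 23.9565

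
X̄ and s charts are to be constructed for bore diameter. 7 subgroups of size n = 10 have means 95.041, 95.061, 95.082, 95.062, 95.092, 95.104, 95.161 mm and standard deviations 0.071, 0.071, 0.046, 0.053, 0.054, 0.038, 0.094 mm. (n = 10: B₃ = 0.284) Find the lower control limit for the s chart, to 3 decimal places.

s̄ = (0.071 + 0.071 + 0.046 + 0.053 + 0.054 + 0.038 + 0.094) / 7 = 0.0610
LCL_s = B₃·s̄ = 0.284 × 0.0610 = 0.0173

0.017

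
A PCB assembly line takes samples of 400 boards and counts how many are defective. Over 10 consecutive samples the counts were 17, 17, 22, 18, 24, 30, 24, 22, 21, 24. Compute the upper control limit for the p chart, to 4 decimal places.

0.0889

p̄ = Σdᵢ / (k·n) = 219 / (10 × 400) = 0.05475
UCL = p̄ + 3·√(p̄(1−p̄)/n) = 0.05475 + 3 × √(0.05475×0.94525/400) = 0.05475 + 3 × 0.01137 = 0.08887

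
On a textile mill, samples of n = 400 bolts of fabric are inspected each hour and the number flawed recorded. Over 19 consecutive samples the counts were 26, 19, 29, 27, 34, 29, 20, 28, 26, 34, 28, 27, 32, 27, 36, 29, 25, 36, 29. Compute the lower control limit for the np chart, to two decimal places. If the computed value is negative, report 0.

13.05

p̄ = Σdᵢ / (k·n) = 541 / (19 × 400) = 0.07118
LCL = np̄ − 3·√(np̄(1−p̄)) = 28.4737 − 3 × 5.1426 = 13.0457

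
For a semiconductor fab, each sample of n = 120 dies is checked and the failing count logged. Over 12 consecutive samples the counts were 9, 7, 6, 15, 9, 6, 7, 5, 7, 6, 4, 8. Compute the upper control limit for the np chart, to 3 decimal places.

p̄ = Σdᵢ / (k·n) = 89 / (12 × 120) = 0.06181
UCL = np̄ + 3·√(np̄(1−p̄)) = 7.4167 + 3 × √(7.4167×0.93819) = 7.4167 + 3 × 2.6379 = 15.3302

15.330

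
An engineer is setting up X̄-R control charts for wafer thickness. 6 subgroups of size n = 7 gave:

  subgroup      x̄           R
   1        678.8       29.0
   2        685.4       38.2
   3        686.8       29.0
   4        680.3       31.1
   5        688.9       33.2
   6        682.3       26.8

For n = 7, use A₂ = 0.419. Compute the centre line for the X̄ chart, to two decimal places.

X̄̄ = (678.8 + 685.4 + 686.8 + 680.3 + 688.9 + 682.3) / 6 = 4102.5000 / 6 = 683.7500
CL = X̄̄ = 683.7500

683.75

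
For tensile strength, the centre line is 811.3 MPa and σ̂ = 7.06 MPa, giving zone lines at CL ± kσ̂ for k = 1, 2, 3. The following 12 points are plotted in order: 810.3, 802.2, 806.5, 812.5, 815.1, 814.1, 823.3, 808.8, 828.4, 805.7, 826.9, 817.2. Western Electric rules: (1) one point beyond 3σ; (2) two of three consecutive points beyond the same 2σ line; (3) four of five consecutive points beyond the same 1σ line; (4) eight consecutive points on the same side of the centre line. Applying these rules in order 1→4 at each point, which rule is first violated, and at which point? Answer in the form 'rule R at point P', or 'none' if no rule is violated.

rule 2 at point 11

Zone of each point (C = within 1σ̂, B = 1σ̂–2σ̂, A = 2σ̂–3σ̂, * = beyond 3σ̂; sign = side of CL): 1:-C, 2:-B, 3:-C, 4:+C, 5:+C, 6:+C, 7:+B, 8:-C, 9:+A, 10:-C, 11:+A, 12:+C
Rule 2 (two of three consecutive points beyond the same 2σ limit) is satisfied at point 11.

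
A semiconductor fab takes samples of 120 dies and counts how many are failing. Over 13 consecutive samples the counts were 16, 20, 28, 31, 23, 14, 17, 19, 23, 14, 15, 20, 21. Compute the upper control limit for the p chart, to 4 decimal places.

0.2695

p̄ = Σdᵢ / (k·n) = 261 / (13 × 120) = 0.16731
UCL = p̄ + 3·√(p̄(1−p̄)/n) = 0.16731 + 3 × √(0.16731×0.83269/120) = 0.16731 + 3 × 0.03407 = 0.26953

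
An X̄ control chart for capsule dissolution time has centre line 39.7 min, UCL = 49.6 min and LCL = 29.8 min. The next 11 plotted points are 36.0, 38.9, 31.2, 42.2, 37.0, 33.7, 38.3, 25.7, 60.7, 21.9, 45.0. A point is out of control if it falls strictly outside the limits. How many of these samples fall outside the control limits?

3

Compare each point to [29.8, 49.6]: sample 8 = 25.7 < LCL; sample 9 = 60.7 > UCL; sample 10 = 21.9 < LCL.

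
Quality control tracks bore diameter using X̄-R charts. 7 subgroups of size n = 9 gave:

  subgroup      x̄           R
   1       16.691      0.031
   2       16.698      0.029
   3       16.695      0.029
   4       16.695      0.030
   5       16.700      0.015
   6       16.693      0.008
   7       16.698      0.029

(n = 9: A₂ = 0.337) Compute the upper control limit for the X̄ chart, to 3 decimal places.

X̄̄ = (16.691 + 16.698 + 16.695 + 16.695 + 16.700 + 16.693 + 16.698) / 7 = 116.8700 / 7 = 16.6957
R̄ = (0.031 + 0.029 + 0.029 + 0.030 + 0.015 + 0.008 + 0.029) / 7 = 0.1710 / 7 = 0.0244
UCL = X̄̄ + A₂·R̄ = 16.6957 + 0.337 × 0.0244 = 16.7039

16.704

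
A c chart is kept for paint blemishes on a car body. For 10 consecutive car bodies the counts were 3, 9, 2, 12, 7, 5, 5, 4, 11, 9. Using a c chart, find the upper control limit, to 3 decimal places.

14.465

c̄ = (3 + 9 + 2 + 12 + 7 + 5 + 5 + 4 + 11 + 9) / 10 = 67 / 10 = 6.7000
UCL = c̄ + 3√c̄ = 6.7000 + 3 × √6.7000 = 6.7000 + 3 × 2.5884 = 14.4653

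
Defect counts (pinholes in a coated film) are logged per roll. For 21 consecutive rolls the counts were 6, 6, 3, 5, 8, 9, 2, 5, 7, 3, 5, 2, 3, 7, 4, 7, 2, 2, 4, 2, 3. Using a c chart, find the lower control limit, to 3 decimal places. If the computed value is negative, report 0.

c̄ = (6 + 6 + 3 + 5 + 8 + 9 + 2 + 5 + 7 + 3 + 5 + 2 + 3 + 7 + 4 + 7 + 2 + 2 + 4 + 2 + 3) / 21 = 95 / 21 = 4.5238
LCL = c̄ − 3√c̄ = 4.5238 − 3 × 2.1269 = -1.8570 → 0 (cannot be negative)

0.000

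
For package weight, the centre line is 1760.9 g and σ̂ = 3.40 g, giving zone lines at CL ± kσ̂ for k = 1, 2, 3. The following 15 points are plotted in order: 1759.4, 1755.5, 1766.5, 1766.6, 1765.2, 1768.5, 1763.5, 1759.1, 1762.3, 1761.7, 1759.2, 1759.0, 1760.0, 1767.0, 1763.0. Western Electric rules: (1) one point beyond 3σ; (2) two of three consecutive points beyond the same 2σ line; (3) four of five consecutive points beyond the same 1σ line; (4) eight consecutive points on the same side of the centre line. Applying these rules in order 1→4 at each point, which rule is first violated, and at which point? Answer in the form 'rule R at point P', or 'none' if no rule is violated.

rule 3 at point 6

Zone of each point (C = within 1σ̂, B = 1σ̂–2σ̂, A = 2σ̂–3σ̂, * = beyond 3σ̂; sign = side of CL): 1:-C, 2:-B, 3:+B, 4:+B, 5:+B, 6:+A, 7:+C, 8:-C, 9:+C, 10:+C, 11:-C, 12:-C, 13:-C, 14:+B, 15:+C
Rule 3 (four of five consecutive points beyond the same 1σ limit) is satisfied at point 6.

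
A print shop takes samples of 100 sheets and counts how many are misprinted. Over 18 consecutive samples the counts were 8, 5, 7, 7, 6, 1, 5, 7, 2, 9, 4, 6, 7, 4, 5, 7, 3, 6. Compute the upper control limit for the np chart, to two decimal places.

12.34

p̄ = Σdᵢ / (k·n) = 99 / (18 × 100) = 0.05500
UCL = np̄ + 3·√(np̄(1−p̄)) = 5.5000 + 3 × √(5.5000×0.94500) = 5.5000 + 3 × 2.2798 = 12.3394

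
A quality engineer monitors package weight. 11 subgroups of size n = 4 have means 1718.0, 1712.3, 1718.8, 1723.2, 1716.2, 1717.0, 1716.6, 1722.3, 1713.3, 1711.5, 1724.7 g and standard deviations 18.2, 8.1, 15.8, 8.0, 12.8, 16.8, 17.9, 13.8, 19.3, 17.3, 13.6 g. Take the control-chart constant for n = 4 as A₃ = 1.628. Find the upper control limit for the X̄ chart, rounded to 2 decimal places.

X̄̄ = (1718.0 + 1712.3 + 1718.8 + 1723.2 + 1716.2 + 1717.0 + 1716.6 + 1722.3 + 1713.3 + 1711.5 + 1724.7) / 11 = 1717.6273
s̄ = (18.2 + 8.1 + 15.8 + 8.0 + 12.8 + 16.8 + 17.9 + 13.8 + 19.3 + 17.3 + 13.6) / 11 = 14.6909
UCL = X̄̄ + A₃·s̄ = 1717.6273 + 1.628 × 14.6909 = 1741.5441

1741.54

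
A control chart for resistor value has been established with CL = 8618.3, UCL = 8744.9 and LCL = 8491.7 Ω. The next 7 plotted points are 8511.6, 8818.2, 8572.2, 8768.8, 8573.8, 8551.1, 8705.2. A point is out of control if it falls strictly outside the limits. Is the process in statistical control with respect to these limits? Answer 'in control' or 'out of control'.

Compare each point to [8491.7, 8744.9]: sample 2 = 8818.2 > UCL; sample 4 = 8768.8 > UCL.

out of control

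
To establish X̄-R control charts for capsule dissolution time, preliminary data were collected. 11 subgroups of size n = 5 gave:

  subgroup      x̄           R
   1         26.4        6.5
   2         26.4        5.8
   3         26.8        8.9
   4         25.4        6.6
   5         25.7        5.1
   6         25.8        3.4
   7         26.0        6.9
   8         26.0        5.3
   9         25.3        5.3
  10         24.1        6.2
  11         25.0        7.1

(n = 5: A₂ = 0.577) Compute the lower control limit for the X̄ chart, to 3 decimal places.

22.198

X̄̄ = (26.4 + 26.4 + 26.8 + 25.4 + 25.7 + 25.8 + 26.0 + 26.0 + 25.3 + 24.1 + 25.0) / 11 = 282.9000 / 11 = 25.7182
R̄ = (6.5 + 5.8 + 8.9 + 6.6 + 5.1 + 3.4 + 6.9 + 5.3 + 5.3 + 6.2 + 7.1) / 11 = 67.1000 / 11 = 6.1000
LCL = X̄̄ − A₂·R̄ = 25.7182 − 0.577 × 6.1000 = 22.1985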